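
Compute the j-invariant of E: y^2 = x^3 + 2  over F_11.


Delta = -16(4 a^3 + 27 b^2) mod 11 = 10
-1728 * (4 a)^3 = -1728 * (4*0)^3 mod 11 = 0
j = 0 * 10^(-1) mod 11 = 0

j = 0 (mod 11)


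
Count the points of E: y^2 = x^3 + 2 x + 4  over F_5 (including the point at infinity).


For each x in F_5, count y with y^2 = x^3 + 2 x + 4 mod 5:
  x = 0: RHS = 4, y in [2, 3]  -> 2 point(s)
  x = 2: RHS = 1, y in [1, 4]  -> 2 point(s)
  x = 4: RHS = 1, y in [1, 4]  -> 2 point(s)
Affine points: 6. Add the point at infinity: total = 7.

#E(F_5) = 7


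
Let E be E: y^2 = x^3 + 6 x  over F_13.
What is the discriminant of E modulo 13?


4 a^3 + 27 b^2 = 4*6^3 + 27*0^2 = 864 + 0 = 864
Delta = -16 * (864) = -13824
Delta mod 13 = 8

Delta = 8 (mod 13)


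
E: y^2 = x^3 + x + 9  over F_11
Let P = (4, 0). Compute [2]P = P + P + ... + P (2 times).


k = 2 = 10_2 (binary, LSB first: 01)
Double-and-add from P = (4, 0):
  bit 0 = 0: acc unchanged = O
  bit 1 = 1: acc = O + O = O

2P = O


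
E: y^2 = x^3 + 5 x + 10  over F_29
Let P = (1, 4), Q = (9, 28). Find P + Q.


P != Q, so use the chord formula.
s = (y2 - y1) / (x2 - x1) = (24) / (8) mod 29 = 3
x3 = s^2 - x1 - x2 mod 29 = 3^2 - 1 - 9 = 28
y3 = s (x1 - x3) - y1 mod 29 = 3 * (1 - 28) - 4 = 2

P + Q = (28, 2)


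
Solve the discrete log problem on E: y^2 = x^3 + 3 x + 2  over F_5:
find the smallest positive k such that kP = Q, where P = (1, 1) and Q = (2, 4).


Enumerate multiples of P until we hit Q = (2, 4):
  1P = (1, 1)
  2P = (2, 1)
  3P = (2, 4)
Match found at i = 3.

k = 3


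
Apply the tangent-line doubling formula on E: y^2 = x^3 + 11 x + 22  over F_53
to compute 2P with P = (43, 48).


Doubling: s = (3 x1^2 + a) / (2 y1)
s = (3*43^2 + 11) / (2*48) mod 53 = 6
x3 = s^2 - 2 x1 mod 53 = 6^2 - 2*43 = 3
y3 = s (x1 - x3) - y1 mod 53 = 6 * (43 - 3) - 48 = 33

2P = (3, 33)


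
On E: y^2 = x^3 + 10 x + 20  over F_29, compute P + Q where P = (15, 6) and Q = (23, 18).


P != Q, so use the chord formula.
s = (y2 - y1) / (x2 - x1) = (12) / (8) mod 29 = 16
x3 = s^2 - x1 - x2 mod 29 = 16^2 - 15 - 23 = 15
y3 = s (x1 - x3) - y1 mod 29 = 16 * (15 - 15) - 6 = 23

P + Q = (15, 23)


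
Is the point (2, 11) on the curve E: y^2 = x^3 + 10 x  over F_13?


Check whether y^2 = x^3 + 10 x + 0 (mod 13) for (x, y) = (2, 11).
LHS: y^2 = 11^2 mod 13 = 4
RHS: x^3 + 10 x + 0 = 2^3 + 10*2 + 0 mod 13 = 2
LHS != RHS

No, not on the curve


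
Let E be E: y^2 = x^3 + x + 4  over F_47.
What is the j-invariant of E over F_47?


Delta = -16(4 a^3 + 27 b^2) mod 47 = 27
-1728 * (4 a)^3 = -1728 * (4*1)^3 mod 47 = 46
j = 46 * 27^(-1) mod 47 = 40

j = 40 (mod 47)


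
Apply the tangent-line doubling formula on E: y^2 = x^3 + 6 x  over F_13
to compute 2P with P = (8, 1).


Doubling: s = (3 x1^2 + a) / (2 y1)
s = (3*8^2 + 6) / (2*1) mod 13 = 8
x3 = s^2 - 2 x1 mod 13 = 8^2 - 2*8 = 9
y3 = s (x1 - x3) - y1 mod 13 = 8 * (8 - 9) - 1 = 4

2P = (9, 4)


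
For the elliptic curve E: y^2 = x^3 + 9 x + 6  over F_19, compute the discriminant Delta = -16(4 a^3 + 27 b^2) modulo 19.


4 a^3 + 27 b^2 = 4*9^3 + 27*6^2 = 2916 + 972 = 3888
Delta = -16 * (3888) = -62208
Delta mod 19 = 17

Delta = 17 (mod 19)


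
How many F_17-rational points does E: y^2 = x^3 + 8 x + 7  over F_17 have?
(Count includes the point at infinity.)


For each x in F_17, count y with y^2 = x^3 + 8 x + 7 mod 17:
  x = 1: RHS = 16, y in [4, 13]  -> 2 point(s)
  x = 4: RHS = 1, y in [1, 16]  -> 2 point(s)
  x = 5: RHS = 2, y in [6, 11]  -> 2 point(s)
  x = 6: RHS = 16, y in [4, 13]  -> 2 point(s)
  x = 7: RHS = 15, y in [7, 10]  -> 2 point(s)
  x = 9: RHS = 9, y in [3, 14]  -> 2 point(s)
  x = 10: RHS = 16, y in [4, 13]  -> 2 point(s)
  x = 11: RHS = 15, y in [7, 10]  -> 2 point(s)
  x = 13: RHS = 13, y in [8, 9]  -> 2 point(s)
  x = 15: RHS = 0, y in [0]  -> 1 point(s)
  x = 16: RHS = 15, y in [7, 10]  -> 2 point(s)
Affine points: 21. Add the point at infinity: total = 22.

#E(F_17) = 22


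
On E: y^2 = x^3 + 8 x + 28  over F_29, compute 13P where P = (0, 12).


k = 13 = 1101_2 (binary, LSB first: 1011)
Double-and-add from P = (0, 12):
  bit 0 = 1: acc = O + (0, 12) = (0, 12)
  bit 1 = 0: acc unchanged = (0, 12)
  bit 2 = 1: acc = (0, 12) + (10, 8) = (18, 1)
  bit 3 = 1: acc = (18, 1) + (8, 16) = (27, 27)

13P = (27, 27)


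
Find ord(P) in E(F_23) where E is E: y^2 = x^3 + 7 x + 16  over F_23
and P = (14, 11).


Compute successive multiples of P until we hit O:
  1P = (14, 11)
  2P = (4, 19)
  3P = (13, 2)
  4P = (8, 20)
  5P = (9, 16)
  6P = (1, 22)
  7P = (3, 8)
  8P = (19, 19)
  ... (continuing to 22P)
  22P = O

ord(P) = 22


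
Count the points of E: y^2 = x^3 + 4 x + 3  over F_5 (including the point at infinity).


For each x in F_5, count y with y^2 = x^3 + 4 x + 3 mod 5:
  x = 2: RHS = 4, y in [2, 3]  -> 2 point(s)
Affine points: 2. Add the point at infinity: total = 3.

#E(F_5) = 3


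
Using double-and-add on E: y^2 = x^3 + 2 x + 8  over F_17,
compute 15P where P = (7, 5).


k = 15 = 1111_2 (binary, LSB first: 1111)
Double-and-add from P = (7, 5):
  bit 0 = 1: acc = O + (7, 5) = (7, 5)
  bit 1 = 1: acc = (7, 5) + (12, 14) = (6, 7)
  bit 2 = 1: acc = (6, 7) + (8, 14) = (11, 1)
  bit 3 = 1: acc = (11, 1) + (0, 5) = (14, 14)

15P = (14, 14)


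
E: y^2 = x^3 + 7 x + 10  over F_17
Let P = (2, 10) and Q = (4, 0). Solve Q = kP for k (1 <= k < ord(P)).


Enumerate multiples of P until we hit Q = (4, 0):
  1P = (2, 10)
  2P = (4, 0)
Match found at i = 2.

k = 2


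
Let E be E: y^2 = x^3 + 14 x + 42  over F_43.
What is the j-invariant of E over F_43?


Delta = -16(4 a^3 + 27 b^2) mod 43 = 37
-1728 * (4 a)^3 = -1728 * (4*14)^3 mod 43 = 11
j = 11 * 37^(-1) mod 43 = 34

j = 34 (mod 43)


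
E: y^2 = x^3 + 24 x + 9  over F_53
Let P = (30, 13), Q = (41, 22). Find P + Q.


P != Q, so use the chord formula.
s = (y2 - y1) / (x2 - x1) = (9) / (11) mod 53 = 49
x3 = s^2 - x1 - x2 mod 53 = 49^2 - 30 - 41 = 51
y3 = s (x1 - x3) - y1 mod 53 = 49 * (30 - 51) - 13 = 18

P + Q = (51, 18)


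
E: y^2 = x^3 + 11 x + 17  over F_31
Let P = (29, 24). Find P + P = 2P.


Doubling: s = (3 x1^2 + a) / (2 y1)
s = (3*29^2 + 11) / (2*24) mod 31 = 5
x3 = s^2 - 2 x1 mod 31 = 5^2 - 2*29 = 29
y3 = s (x1 - x3) - y1 mod 31 = 5 * (29 - 29) - 24 = 7

2P = (29, 7)


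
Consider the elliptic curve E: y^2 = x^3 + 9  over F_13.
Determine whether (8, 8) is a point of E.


Check whether y^2 = x^3 + 0 x + 9 (mod 13) for (x, y) = (8, 8).
LHS: y^2 = 8^2 mod 13 = 12
RHS: x^3 + 0 x + 9 = 8^3 + 0*8 + 9 mod 13 = 1
LHS != RHS

No, not on the curve


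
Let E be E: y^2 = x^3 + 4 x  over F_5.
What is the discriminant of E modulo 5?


4 a^3 + 27 b^2 = 4*4^3 + 27*0^2 = 256 + 0 = 256
Delta = -16 * (256) = -4096
Delta mod 5 = 4

Delta = 4 (mod 5)


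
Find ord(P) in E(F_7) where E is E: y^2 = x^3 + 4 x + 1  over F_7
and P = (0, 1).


Compute successive multiples of P until we hit O:
  1P = (0, 1)
  2P = (4, 5)
  3P = (4, 2)
  4P = (0, 6)
  5P = O

ord(P) = 5


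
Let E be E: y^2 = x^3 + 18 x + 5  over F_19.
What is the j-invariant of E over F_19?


Delta = -16(4 a^3 + 27 b^2) mod 19 = 18
-1728 * (4 a)^3 = -1728 * (4*18)^3 mod 19 = 12
j = 12 * 18^(-1) mod 19 = 7

j = 7 (mod 19)


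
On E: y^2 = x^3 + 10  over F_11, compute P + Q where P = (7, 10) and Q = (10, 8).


P != Q, so use the chord formula.
s = (y2 - y1) / (x2 - x1) = (9) / (3) mod 11 = 3
x3 = s^2 - x1 - x2 mod 11 = 3^2 - 7 - 10 = 3
y3 = s (x1 - x3) - y1 mod 11 = 3 * (7 - 3) - 10 = 2

P + Q = (3, 2)


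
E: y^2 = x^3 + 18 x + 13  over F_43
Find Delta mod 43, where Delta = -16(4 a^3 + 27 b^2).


4 a^3 + 27 b^2 = 4*18^3 + 27*13^2 = 23328 + 4563 = 27891
Delta = -16 * (27891) = -446256
Delta mod 43 = 41

Delta = 41 (mod 43)


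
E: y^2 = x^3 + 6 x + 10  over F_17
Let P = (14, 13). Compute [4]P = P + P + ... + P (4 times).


k = 4 = 100_2 (binary, LSB first: 001)
Double-and-add from P = (14, 13):
  bit 0 = 0: acc unchanged = O
  bit 1 = 0: acc unchanged = O
  bit 2 = 1: acc = O + (14, 4) = (14, 4)

4P = (14, 4)


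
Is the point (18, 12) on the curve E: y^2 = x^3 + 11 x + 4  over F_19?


Check whether y^2 = x^3 + 11 x + 4 (mod 19) for (x, y) = (18, 12).
LHS: y^2 = 12^2 mod 19 = 11
RHS: x^3 + 11 x + 4 = 18^3 + 11*18 + 4 mod 19 = 11
LHS = RHS

Yes, on the curve


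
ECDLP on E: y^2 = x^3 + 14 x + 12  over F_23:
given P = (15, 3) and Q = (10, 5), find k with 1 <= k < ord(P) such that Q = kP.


Enumerate multiples of P until we hit Q = (10, 5):
  1P = (15, 3)
  2P = (9, 19)
  3P = (1, 21)
  4P = (11, 5)
  5P = (3, 14)
  6P = (6, 6)
  7P = (20, 14)
  8P = (14, 13)
  9P = (2, 5)
  10P = (18, 1)
  11P = (16, 13)
  12P = (0, 9)
  13P = (10, 18)
  14P = (7, 19)
  15P = (5, 0)
  16P = (7, 4)
  17P = (10, 5)
Match found at i = 17.

k = 17


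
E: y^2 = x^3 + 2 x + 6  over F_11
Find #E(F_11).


For each x in F_11, count y with y^2 = x^3 + 2 x + 6 mod 11:
  x = 1: RHS = 9, y in [3, 8]  -> 2 point(s)
  x = 4: RHS = 1, y in [1, 10]  -> 2 point(s)
  x = 5: RHS = 9, y in [3, 8]  -> 2 point(s)
  x = 6: RHS = 3, y in [5, 6]  -> 2 point(s)
  x = 7: RHS = 0, y in [0]  -> 1 point(s)
  x = 9: RHS = 5, y in [4, 7]  -> 2 point(s)
  x = 10: RHS = 3, y in [5, 6]  -> 2 point(s)
Affine points: 13. Add the point at infinity: total = 14.

#E(F_11) = 14


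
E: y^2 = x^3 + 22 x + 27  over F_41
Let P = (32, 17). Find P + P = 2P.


Doubling: s = (3 x1^2 + a) / (2 y1)
s = (3*32^2 + 22) / (2*17) mod 41 = 9
x3 = s^2 - 2 x1 mod 41 = 9^2 - 2*32 = 17
y3 = s (x1 - x3) - y1 mod 41 = 9 * (32 - 17) - 17 = 36

2P = (17, 36)


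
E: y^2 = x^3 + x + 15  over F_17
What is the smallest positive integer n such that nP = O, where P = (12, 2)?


Compute successive multiples of P until we hit O:
  1P = (12, 2)
  2P = (14, 11)
  3P = (7, 12)
  4P = (2, 12)
  5P = (4, 7)
  6P = (16, 9)
  7P = (8, 5)
  8P = (5, 14)
  ... (continuing to 24P)
  24P = O

ord(P) = 24


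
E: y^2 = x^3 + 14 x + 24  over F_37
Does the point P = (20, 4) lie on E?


Check whether y^2 = x^3 + 14 x + 24 (mod 37) for (x, y) = (20, 4).
LHS: y^2 = 4^2 mod 37 = 16
RHS: x^3 + 14 x + 24 = 20^3 + 14*20 + 24 mod 37 = 16
LHS = RHS

Yes, on the curve


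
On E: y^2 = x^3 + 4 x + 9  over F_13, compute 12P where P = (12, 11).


k = 12 = 1100_2 (binary, LSB first: 0011)
Double-and-add from P = (12, 11):
  bit 0 = 0: acc unchanged = O
  bit 1 = 0: acc unchanged = O
  bit 2 = 1: acc = O + (7, 9) = (7, 9)
  bit 3 = 1: acc = (7, 9) + (0, 10) = (10, 10)

12P = (10, 10)


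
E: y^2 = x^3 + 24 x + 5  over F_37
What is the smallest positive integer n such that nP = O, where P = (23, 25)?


Compute successive multiples of P until we hit O:
  1P = (23, 25)
  2P = (3, 20)
  3P = (18, 4)
  4P = (24, 30)
  5P = (15, 15)
  6P = (26, 36)
  7P = (22, 28)
  8P = (1, 20)
  ... (continuing to 31P)
  31P = O

ord(P) = 31


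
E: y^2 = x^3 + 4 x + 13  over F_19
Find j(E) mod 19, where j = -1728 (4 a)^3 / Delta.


Delta = -16(4 a^3 + 27 b^2) mod 19 = 17
-1728 * (4 a)^3 = -1728 * (4*4)^3 mod 19 = 11
j = 11 * 17^(-1) mod 19 = 4

j = 4 (mod 19)


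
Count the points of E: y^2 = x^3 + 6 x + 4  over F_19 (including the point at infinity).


For each x in F_19, count y with y^2 = x^3 + 6 x + 4 mod 19:
  x = 0: RHS = 4, y in [2, 17]  -> 2 point(s)
  x = 1: RHS = 11, y in [7, 12]  -> 2 point(s)
  x = 2: RHS = 5, y in [9, 10]  -> 2 point(s)
  x = 3: RHS = 11, y in [7, 12]  -> 2 point(s)
  x = 4: RHS = 16, y in [4, 15]  -> 2 point(s)
  x = 5: RHS = 7, y in [8, 11]  -> 2 point(s)
  x = 6: RHS = 9, y in [3, 16]  -> 2 point(s)
  x = 7: RHS = 9, y in [3, 16]  -> 2 point(s)
  x = 10: RHS = 0, y in [0]  -> 1 point(s)
  x = 14: RHS = 1, y in [1, 18]  -> 2 point(s)
  x = 15: RHS = 11, y in [7, 12]  -> 2 point(s)
  x = 16: RHS = 16, y in [4, 15]  -> 2 point(s)
  x = 18: RHS = 16, y in [4, 15]  -> 2 point(s)
Affine points: 25. Add the point at infinity: total = 26.

#E(F_19) = 26


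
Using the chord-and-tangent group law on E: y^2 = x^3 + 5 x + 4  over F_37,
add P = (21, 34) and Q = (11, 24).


P != Q, so use the chord formula.
s = (y2 - y1) / (x2 - x1) = (27) / (27) mod 37 = 1
x3 = s^2 - x1 - x2 mod 37 = 1^2 - 21 - 11 = 6
y3 = s (x1 - x3) - y1 mod 37 = 1 * (21 - 6) - 34 = 18

P + Q = (6, 18)


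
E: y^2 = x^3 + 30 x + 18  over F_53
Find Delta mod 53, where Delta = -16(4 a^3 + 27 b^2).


4 a^3 + 27 b^2 = 4*30^3 + 27*18^2 = 108000 + 8748 = 116748
Delta = -16 * (116748) = -1867968
Delta mod 53 = 17

Delta = 17 (mod 53)


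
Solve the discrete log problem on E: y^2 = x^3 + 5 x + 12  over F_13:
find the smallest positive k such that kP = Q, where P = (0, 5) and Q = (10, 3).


Enumerate multiples of P until we hit Q = (10, 3):
  1P = (0, 5)
  2P = (10, 3)
Match found at i = 2.

k = 2


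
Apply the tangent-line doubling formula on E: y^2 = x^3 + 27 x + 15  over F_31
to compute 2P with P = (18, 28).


Doubling: s = (3 x1^2 + a) / (2 y1)
s = (3*18^2 + 27) / (2*28) mod 31 = 4
x3 = s^2 - 2 x1 mod 31 = 4^2 - 2*18 = 11
y3 = s (x1 - x3) - y1 mod 31 = 4 * (18 - 11) - 28 = 0

2P = (11, 0)


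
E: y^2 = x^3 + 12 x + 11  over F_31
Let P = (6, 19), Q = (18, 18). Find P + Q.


P != Q, so use the chord formula.
s = (y2 - y1) / (x2 - x1) = (30) / (12) mod 31 = 18
x3 = s^2 - x1 - x2 mod 31 = 18^2 - 6 - 18 = 21
y3 = s (x1 - x3) - y1 mod 31 = 18 * (6 - 21) - 19 = 21

P + Q = (21, 21)


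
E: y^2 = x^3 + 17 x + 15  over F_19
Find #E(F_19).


For each x in F_19, count y with y^2 = x^3 + 17 x + 15 mod 19:
  x = 2: RHS = 0, y in [0]  -> 1 point(s)
  x = 3: RHS = 17, y in [6, 13]  -> 2 point(s)
  x = 5: RHS = 16, y in [4, 15]  -> 2 point(s)
  x = 8: RHS = 17, y in [6, 13]  -> 2 point(s)
  x = 9: RHS = 4, y in [2, 17]  -> 2 point(s)
  x = 10: RHS = 7, y in [8, 11]  -> 2 point(s)
  x = 12: RHS = 9, y in [3, 16]  -> 2 point(s)
  x = 13: RHS = 1, y in [1, 18]  -> 2 point(s)
  x = 15: RHS = 16, y in [4, 15]  -> 2 point(s)
  x = 17: RHS = 11, y in [7, 12]  -> 2 point(s)
  x = 18: RHS = 16, y in [4, 15]  -> 2 point(s)
Affine points: 21. Add the point at infinity: total = 22.

#E(F_19) = 22


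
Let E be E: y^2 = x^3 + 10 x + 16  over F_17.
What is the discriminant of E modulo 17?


4 a^3 + 27 b^2 = 4*10^3 + 27*16^2 = 4000 + 6912 = 10912
Delta = -16 * (10912) = -174592
Delta mod 17 = 15

Delta = 15 (mod 17)


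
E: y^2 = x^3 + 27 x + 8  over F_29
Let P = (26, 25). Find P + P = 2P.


Doubling: s = (3 x1^2 + a) / (2 y1)
s = (3*26^2 + 27) / (2*25) mod 29 = 15
x3 = s^2 - 2 x1 mod 29 = 15^2 - 2*26 = 28
y3 = s (x1 - x3) - y1 mod 29 = 15 * (26 - 28) - 25 = 3

2P = (28, 3)


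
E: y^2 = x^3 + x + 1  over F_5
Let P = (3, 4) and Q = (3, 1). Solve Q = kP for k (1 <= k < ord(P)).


Enumerate multiples of P until we hit Q = (3, 1):
  1P = (3, 4)
  2P = (0, 4)
  3P = (2, 1)
  4P = (4, 3)
  5P = (4, 2)
  6P = (2, 4)
  7P = (0, 1)
  8P = (3, 1)
Match found at i = 8.

k = 8


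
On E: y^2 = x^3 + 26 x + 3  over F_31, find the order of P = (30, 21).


Compute successive multiples of P until we hit O:
  1P = (30, 21)
  2P = (11, 15)
  3P = (29, 25)
  4P = (19, 28)
  5P = (7, 1)
  6P = (8, 17)
  7P = (2, 1)
  8P = (9, 25)
  ... (continuing to 33P)
  33P = O

ord(P) = 33


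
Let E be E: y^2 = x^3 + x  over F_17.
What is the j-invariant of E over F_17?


Delta = -16(4 a^3 + 27 b^2) mod 17 = 4
-1728 * (4 a)^3 = -1728 * (4*1)^3 mod 17 = 10
j = 10 * 4^(-1) mod 17 = 11

j = 11 (mod 17)


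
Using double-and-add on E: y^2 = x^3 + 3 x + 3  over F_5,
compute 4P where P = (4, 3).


k = 4 = 100_2 (binary, LSB first: 001)
Double-and-add from P = (4, 3):
  bit 0 = 0: acc unchanged = O
  bit 1 = 0: acc unchanged = O
  bit 2 = 1: acc = O + (4, 2) = (4, 2)

4P = (4, 2)


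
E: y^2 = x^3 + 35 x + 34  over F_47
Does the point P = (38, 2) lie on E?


Check whether y^2 = x^3 + 35 x + 34 (mod 47) for (x, y) = (38, 2).
LHS: y^2 = 2^2 mod 47 = 4
RHS: x^3 + 35 x + 34 = 38^3 + 35*38 + 34 mod 47 = 24
LHS != RHS

No, not on the curve


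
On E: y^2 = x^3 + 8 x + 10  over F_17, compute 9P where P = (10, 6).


k = 9 = 1001_2 (binary, LSB first: 1001)
Double-and-add from P = (10, 6):
  bit 0 = 1: acc = O + (10, 6) = (10, 6)
  bit 1 = 0: acc unchanged = (10, 6)
  bit 2 = 0: acc unchanged = (10, 6)
  bit 3 = 1: acc = (10, 6) + (1, 6) = (6, 11)

9P = (6, 11)


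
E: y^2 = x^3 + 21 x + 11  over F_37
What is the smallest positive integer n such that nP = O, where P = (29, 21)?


Compute successive multiples of P until we hit O:
  1P = (29, 21)
  2P = (0, 23)
  3P = (15, 1)
  4P = (26, 15)
  5P = (23, 28)
  6P = (10, 0)
  7P = (23, 9)
  8P = (26, 22)
  ... (continuing to 12P)
  12P = O

ord(P) = 12


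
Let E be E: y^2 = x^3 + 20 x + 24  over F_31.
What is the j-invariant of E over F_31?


Delta = -16(4 a^3 + 27 b^2) mod 31 = 1
-1728 * (4 a)^3 = -1728 * (4*20)^3 mod 31 = 1
j = 1 * 1^(-1) mod 31 = 1

j = 1 (mod 31)


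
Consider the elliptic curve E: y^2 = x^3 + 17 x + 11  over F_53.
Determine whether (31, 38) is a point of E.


Check whether y^2 = x^3 + 17 x + 11 (mod 53) for (x, y) = (31, 38).
LHS: y^2 = 38^2 mod 53 = 13
RHS: x^3 + 17 x + 11 = 31^3 + 17*31 + 11 mod 53 = 13
LHS = RHS

Yes, on the curve


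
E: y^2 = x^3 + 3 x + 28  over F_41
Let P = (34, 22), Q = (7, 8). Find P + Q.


P != Q, so use the chord formula.
s = (y2 - y1) / (x2 - x1) = (27) / (14) mod 41 = 40
x3 = s^2 - x1 - x2 mod 41 = 40^2 - 34 - 7 = 1
y3 = s (x1 - x3) - y1 mod 41 = 40 * (34 - 1) - 22 = 27

P + Q = (1, 27)


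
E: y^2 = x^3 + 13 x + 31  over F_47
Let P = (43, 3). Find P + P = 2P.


Doubling: s = (3 x1^2 + a) / (2 y1)
s = (3*43^2 + 13) / (2*3) mod 47 = 18
x3 = s^2 - 2 x1 mod 47 = 18^2 - 2*43 = 3
y3 = s (x1 - x3) - y1 mod 47 = 18 * (43 - 3) - 3 = 12

2P = (3, 12)


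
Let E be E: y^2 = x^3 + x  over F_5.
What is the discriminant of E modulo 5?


4 a^3 + 27 b^2 = 4*1^3 + 27*0^2 = 4 + 0 = 4
Delta = -16 * (4) = -64
Delta mod 5 = 1

Delta = 1 (mod 5)


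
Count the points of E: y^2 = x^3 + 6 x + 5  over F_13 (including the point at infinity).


For each x in F_13, count y with y^2 = x^3 + 6 x + 5 mod 13:
  x = 1: RHS = 12, y in [5, 8]  -> 2 point(s)
  x = 2: RHS = 12, y in [5, 8]  -> 2 point(s)
  x = 5: RHS = 4, y in [2, 11]  -> 2 point(s)
  x = 6: RHS = 10, y in [6, 7]  -> 2 point(s)
  x = 7: RHS = 0, y in [0]  -> 1 point(s)
  x = 10: RHS = 12, y in [5, 8]  -> 2 point(s)
Affine points: 11. Add the point at infinity: total = 12.

#E(F_13) = 12


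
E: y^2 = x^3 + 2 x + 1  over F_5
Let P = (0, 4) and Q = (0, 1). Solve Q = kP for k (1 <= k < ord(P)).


Enumerate multiples of P until we hit Q = (0, 1):
  1P = (0, 4)
  2P = (1, 2)
  3P = (3, 2)
  4P = (3, 3)
  5P = (1, 3)
  6P = (0, 1)
Match found at i = 6.

k = 6


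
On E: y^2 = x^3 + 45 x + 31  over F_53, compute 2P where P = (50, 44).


Doubling: s = (3 x1^2 + a) / (2 y1)
s = (3*50^2 + 45) / (2*44) mod 53 = 49
x3 = s^2 - 2 x1 mod 53 = 49^2 - 2*50 = 22
y3 = s (x1 - x3) - y1 mod 53 = 49 * (50 - 22) - 44 = 3

2P = (22, 3)


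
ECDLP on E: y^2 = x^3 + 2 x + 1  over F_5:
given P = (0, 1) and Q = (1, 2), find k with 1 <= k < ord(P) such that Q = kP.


Enumerate multiples of P until we hit Q = (1, 2):
  1P = (0, 1)
  2P = (1, 3)
  3P = (3, 3)
  4P = (3, 2)
  5P = (1, 2)
Match found at i = 5.

k = 5


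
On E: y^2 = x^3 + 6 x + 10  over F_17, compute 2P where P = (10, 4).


k = 2 = 10_2 (binary, LSB first: 01)
Double-and-add from P = (10, 4):
  bit 0 = 0: acc unchanged = O
  bit 1 = 1: acc = O + (14, 13) = (14, 13)

2P = (14, 13)


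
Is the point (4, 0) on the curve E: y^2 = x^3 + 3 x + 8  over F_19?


Check whether y^2 = x^3 + 3 x + 8 (mod 19) for (x, y) = (4, 0).
LHS: y^2 = 0^2 mod 19 = 0
RHS: x^3 + 3 x + 8 = 4^3 + 3*4 + 8 mod 19 = 8
LHS != RHS

No, not on the curve


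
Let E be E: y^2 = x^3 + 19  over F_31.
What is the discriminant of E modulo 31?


4 a^3 + 27 b^2 = 4*0^3 + 27*19^2 = 0 + 9747 = 9747
Delta = -16 * (9747) = -155952
Delta mod 31 = 9

Delta = 9 (mod 31)


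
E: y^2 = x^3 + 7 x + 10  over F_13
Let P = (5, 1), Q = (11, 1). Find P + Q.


P != Q, so use the chord formula.
s = (y2 - y1) / (x2 - x1) = (0) / (6) mod 13 = 0
x3 = s^2 - x1 - x2 mod 13 = 0^2 - 5 - 11 = 10
y3 = s (x1 - x3) - y1 mod 13 = 0 * (5 - 10) - 1 = 12

P + Q = (10, 12)


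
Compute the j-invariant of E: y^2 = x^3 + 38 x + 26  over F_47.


Delta = -16(4 a^3 + 27 b^2) mod 47 = 11
-1728 * (4 a)^3 = -1728 * (4*38)^3 mod 47 = 24
j = 24 * 11^(-1) mod 47 = 15

j = 15 (mod 47)


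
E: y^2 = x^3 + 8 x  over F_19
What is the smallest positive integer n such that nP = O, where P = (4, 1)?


Compute successive multiples of P until we hit O:
  1P = (4, 1)
  2P = (16, 5)
  3P = (16, 14)
  4P = (4, 18)
  5P = O

ord(P) = 5


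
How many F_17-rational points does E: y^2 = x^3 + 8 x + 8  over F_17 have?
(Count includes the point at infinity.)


For each x in F_17, count y with y^2 = x^3 + 8 x + 8 mod 17:
  x = 0: RHS = 8, y in [5, 12]  -> 2 point(s)
  x = 1: RHS = 0, y in [0]  -> 1 point(s)
  x = 2: RHS = 15, y in [7, 10]  -> 2 point(s)
  x = 3: RHS = 8, y in [5, 12]  -> 2 point(s)
  x = 4: RHS = 2, y in [6, 11]  -> 2 point(s)
  x = 6: RHS = 0, y in [0]  -> 1 point(s)
  x = 7: RHS = 16, y in [4, 13]  -> 2 point(s)
  x = 10: RHS = 0, y in [0]  -> 1 point(s)
  x = 11: RHS = 16, y in [4, 13]  -> 2 point(s)
  x = 12: RHS = 13, y in [8, 9]  -> 2 point(s)
  x = 14: RHS = 8, y in [5, 12]  -> 2 point(s)
  x = 15: RHS = 1, y in [1, 16]  -> 2 point(s)
  x = 16: RHS = 16, y in [4, 13]  -> 2 point(s)
Affine points: 23. Add the point at infinity: total = 24.

#E(F_17) = 24


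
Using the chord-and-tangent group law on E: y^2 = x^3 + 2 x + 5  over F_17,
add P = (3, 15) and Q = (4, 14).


P != Q, so use the chord formula.
s = (y2 - y1) / (x2 - x1) = (16) / (1) mod 17 = 16
x3 = s^2 - x1 - x2 mod 17 = 16^2 - 3 - 4 = 11
y3 = s (x1 - x3) - y1 mod 17 = 16 * (3 - 11) - 15 = 10

P + Q = (11, 10)


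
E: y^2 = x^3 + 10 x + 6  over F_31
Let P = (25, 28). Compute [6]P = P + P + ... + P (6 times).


k = 6 = 110_2 (binary, LSB first: 011)
Double-and-add from P = (25, 28):
  bit 0 = 0: acc unchanged = O
  bit 1 = 1: acc = O + (13, 15) = (13, 15)
  bit 2 = 1: acc = (13, 15) + (12, 26) = (3, 30)

6P = (3, 30)


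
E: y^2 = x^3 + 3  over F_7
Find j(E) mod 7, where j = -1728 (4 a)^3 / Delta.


Delta = -16(4 a^3 + 27 b^2) mod 7 = 4
-1728 * (4 a)^3 = -1728 * (4*0)^3 mod 7 = 0
j = 0 * 4^(-1) mod 7 = 0

j = 0 (mod 7)


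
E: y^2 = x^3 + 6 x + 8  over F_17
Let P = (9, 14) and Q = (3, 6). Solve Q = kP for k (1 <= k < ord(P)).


Enumerate multiples of P until we hit Q = (3, 6):
  1P = (9, 14)
  2P = (0, 12)
  3P = (7, 11)
  4P = (16, 1)
  5P = (1, 10)
  6P = (3, 6)
Match found at i = 6.

k = 6


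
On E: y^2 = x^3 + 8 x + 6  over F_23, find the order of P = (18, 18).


Compute successive multiples of P until we hit O:
  1P = (18, 18)
  2P = (0, 12)
  3P = (0, 11)
  4P = (18, 5)
  5P = O

ord(P) = 5


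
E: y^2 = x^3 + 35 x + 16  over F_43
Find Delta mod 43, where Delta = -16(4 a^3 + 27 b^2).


4 a^3 + 27 b^2 = 4*35^3 + 27*16^2 = 171500 + 6912 = 178412
Delta = -16 * (178412) = -2854592
Delta mod 43 = 6

Delta = 6 (mod 43)


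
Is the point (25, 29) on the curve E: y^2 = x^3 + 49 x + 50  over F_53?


Check whether y^2 = x^3 + 49 x + 50 (mod 53) for (x, y) = (25, 29).
LHS: y^2 = 29^2 mod 53 = 46
RHS: x^3 + 49 x + 50 = 25^3 + 49*25 + 50 mod 53 = 46
LHS = RHS

Yes, on the curve


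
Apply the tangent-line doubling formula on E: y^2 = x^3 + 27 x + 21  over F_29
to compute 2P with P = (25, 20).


Doubling: s = (3 x1^2 + a) / (2 y1)
s = (3*25^2 + 27) / (2*20) mod 29 = 20
x3 = s^2 - 2 x1 mod 29 = 20^2 - 2*25 = 2
y3 = s (x1 - x3) - y1 mod 29 = 20 * (25 - 2) - 20 = 5

2P = (2, 5)


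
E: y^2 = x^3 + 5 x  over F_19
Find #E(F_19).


For each x in F_19, count y with y^2 = x^3 + 5 x + 0 mod 19:
  x = 0: RHS = 0, y in [0]  -> 1 point(s)
  x = 1: RHS = 6, y in [5, 14]  -> 2 point(s)
  x = 3: RHS = 4, y in [2, 17]  -> 2 point(s)
  x = 5: RHS = 17, y in [6, 13]  -> 2 point(s)
  x = 7: RHS = 17, y in [6, 13]  -> 2 point(s)
  x = 8: RHS = 1, y in [1, 18]  -> 2 point(s)
  x = 10: RHS = 5, y in [9, 10]  -> 2 point(s)
  x = 13: RHS = 1, y in [1, 18]  -> 2 point(s)
  x = 15: RHS = 11, y in [7, 12]  -> 2 point(s)
  x = 17: RHS = 1, y in [1, 18]  -> 2 point(s)
Affine points: 19. Add the point at infinity: total = 20.

#E(F_19) = 20


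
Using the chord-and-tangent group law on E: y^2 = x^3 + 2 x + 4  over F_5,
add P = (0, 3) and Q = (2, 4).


P != Q, so use the chord formula.
s = (y2 - y1) / (x2 - x1) = (1) / (2) mod 5 = 3
x3 = s^2 - x1 - x2 mod 5 = 3^2 - 0 - 2 = 2
y3 = s (x1 - x3) - y1 mod 5 = 3 * (0 - 2) - 3 = 1

P + Q = (2, 1)


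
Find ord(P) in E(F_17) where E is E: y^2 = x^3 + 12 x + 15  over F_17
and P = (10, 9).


Compute successive multiples of P until we hit O:
  1P = (10, 9)
  2P = (16, 6)
  3P = (4, 5)
  4P = (11, 13)
  5P = (12, 0)
  6P = (11, 4)
  7P = (4, 12)
  8P = (16, 11)
  ... (continuing to 10P)
  10P = O

ord(P) = 10


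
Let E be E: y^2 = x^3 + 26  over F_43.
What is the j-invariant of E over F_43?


Delta = -16(4 a^3 + 27 b^2) mod 43 = 24
-1728 * (4 a)^3 = -1728 * (4*0)^3 mod 43 = 0
j = 0 * 24^(-1) mod 43 = 0

j = 0 (mod 43)


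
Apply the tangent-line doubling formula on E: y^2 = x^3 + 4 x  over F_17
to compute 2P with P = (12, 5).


Doubling: s = (3 x1^2 + a) / (2 y1)
s = (3*12^2 + 4) / (2*5) mod 17 = 13
x3 = s^2 - 2 x1 mod 17 = 13^2 - 2*12 = 9
y3 = s (x1 - x3) - y1 mod 17 = 13 * (12 - 9) - 5 = 0

2P = (9, 0)


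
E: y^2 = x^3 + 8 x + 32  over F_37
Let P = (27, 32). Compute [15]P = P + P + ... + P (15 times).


k = 15 = 1111_2 (binary, LSB first: 1111)
Double-and-add from P = (27, 32):
  bit 0 = 1: acc = O + (27, 32) = (27, 32)
  bit 1 = 1: acc = (27, 32) + (17, 30) = (33, 26)
  bit 2 = 1: acc = (33, 26) + (15, 30) = (16, 36)
  bit 3 = 1: acc = (16, 36) + (3, 3) = (17, 7)

15P = (17, 7)


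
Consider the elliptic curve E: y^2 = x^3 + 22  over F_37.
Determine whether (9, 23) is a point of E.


Check whether y^2 = x^3 + 0 x + 22 (mod 37) for (x, y) = (9, 23).
LHS: y^2 = 23^2 mod 37 = 11
RHS: x^3 + 0 x + 22 = 9^3 + 0*9 + 22 mod 37 = 11
LHS = RHS

Yes, on the curve


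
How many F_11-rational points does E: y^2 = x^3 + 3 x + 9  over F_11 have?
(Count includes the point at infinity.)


For each x in F_11, count y with y^2 = x^3 + 3 x + 9 mod 11:
  x = 0: RHS = 9, y in [3, 8]  -> 2 point(s)
  x = 2: RHS = 1, y in [1, 10]  -> 2 point(s)
  x = 3: RHS = 1, y in [1, 10]  -> 2 point(s)
  x = 6: RHS = 1, y in [1, 10]  -> 2 point(s)
  x = 10: RHS = 5, y in [4, 7]  -> 2 point(s)
Affine points: 10. Add the point at infinity: total = 11.

#E(F_11) = 11


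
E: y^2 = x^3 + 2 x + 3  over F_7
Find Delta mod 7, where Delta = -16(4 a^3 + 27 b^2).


4 a^3 + 27 b^2 = 4*2^3 + 27*3^2 = 32 + 243 = 275
Delta = -16 * (275) = -4400
Delta mod 7 = 3

Delta = 3 (mod 7)


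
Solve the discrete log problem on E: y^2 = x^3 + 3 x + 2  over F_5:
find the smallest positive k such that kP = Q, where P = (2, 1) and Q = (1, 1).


Enumerate multiples of P until we hit Q = (1, 1):
  1P = (2, 1)
  2P = (1, 4)
  3P = (1, 1)
Match found at i = 3.

k = 3


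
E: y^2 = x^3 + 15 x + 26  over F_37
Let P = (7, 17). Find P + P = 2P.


Doubling: s = (3 x1^2 + a) / (2 y1)
s = (3*7^2 + 15) / (2*17) mod 37 = 20
x3 = s^2 - 2 x1 mod 37 = 20^2 - 2*7 = 16
y3 = s (x1 - x3) - y1 mod 37 = 20 * (7 - 16) - 17 = 25

2P = (16, 25)


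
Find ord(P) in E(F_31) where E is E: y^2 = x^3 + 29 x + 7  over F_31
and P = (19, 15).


Compute successive multiples of P until we hit O:
  1P = (19, 15)
  2P = (9, 25)
  3P = (4, 1)
  4P = (17, 22)
  5P = (15, 2)
  6P = (25, 12)
  7P = (26, 4)
  8P = (22, 3)
  ... (continuing to 40P)
  40P = O

ord(P) = 40


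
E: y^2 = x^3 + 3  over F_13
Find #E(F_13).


For each x in F_13, count y with y^2 = x^3 + 0 x + 3 mod 13:
  x = 0: RHS = 3, y in [4, 9]  -> 2 point(s)
  x = 1: RHS = 4, y in [2, 11]  -> 2 point(s)
  x = 3: RHS = 4, y in [2, 11]  -> 2 point(s)
  x = 9: RHS = 4, y in [2, 11]  -> 2 point(s)
Affine points: 8. Add the point at infinity: total = 9.

#E(F_13) = 9


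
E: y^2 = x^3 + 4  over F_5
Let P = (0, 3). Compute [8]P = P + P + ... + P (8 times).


k = 8 = 1000_2 (binary, LSB first: 0001)
Double-and-add from P = (0, 3):
  bit 0 = 0: acc unchanged = O
  bit 1 = 0: acc unchanged = O
  bit 2 = 0: acc unchanged = O
  bit 3 = 1: acc = O + (0, 2) = (0, 2)

8P = (0, 2)


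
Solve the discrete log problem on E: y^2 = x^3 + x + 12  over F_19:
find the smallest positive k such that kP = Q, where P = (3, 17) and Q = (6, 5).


Enumerate multiples of P until we hit Q = (6, 5):
  1P = (3, 17)
  2P = (5, 16)
  3P = (16, 18)
  4P = (9, 3)
  5P = (4, 17)
  6P = (12, 2)
  7P = (11, 9)
  8P = (6, 5)
Match found at i = 8.

k = 8


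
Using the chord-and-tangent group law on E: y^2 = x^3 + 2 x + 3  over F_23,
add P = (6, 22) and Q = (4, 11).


P != Q, so use the chord formula.
s = (y2 - y1) / (x2 - x1) = (12) / (21) mod 23 = 17
x3 = s^2 - x1 - x2 mod 23 = 17^2 - 6 - 4 = 3
y3 = s (x1 - x3) - y1 mod 23 = 17 * (6 - 3) - 22 = 6

P + Q = (3, 6)


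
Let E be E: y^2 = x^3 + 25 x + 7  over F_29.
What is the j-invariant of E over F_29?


Delta = -16(4 a^3 + 27 b^2) mod 29 = 9
-1728 * (4 a)^3 = -1728 * (4*25)^3 mod 29 = 3
j = 3 * 9^(-1) mod 29 = 10

j = 10 (mod 29)


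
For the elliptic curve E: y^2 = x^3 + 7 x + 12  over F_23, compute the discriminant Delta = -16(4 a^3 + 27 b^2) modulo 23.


4 a^3 + 27 b^2 = 4*7^3 + 27*12^2 = 1372 + 3888 = 5260
Delta = -16 * (5260) = -84160
Delta mod 23 = 20

Delta = 20 (mod 23)


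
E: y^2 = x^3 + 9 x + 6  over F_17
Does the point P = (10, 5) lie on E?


Check whether y^2 = x^3 + 9 x + 6 (mod 17) for (x, y) = (10, 5).
LHS: y^2 = 5^2 mod 17 = 8
RHS: x^3 + 9 x + 6 = 10^3 + 9*10 + 6 mod 17 = 8
LHS = RHS

Yes, on the curve


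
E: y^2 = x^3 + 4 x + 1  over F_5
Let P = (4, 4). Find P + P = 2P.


Doubling: s = (3 x1^2 + a) / (2 y1)
s = (3*4^2 + 4) / (2*4) mod 5 = 4
x3 = s^2 - 2 x1 mod 5 = 4^2 - 2*4 = 3
y3 = s (x1 - x3) - y1 mod 5 = 4 * (4 - 3) - 4 = 0

2P = (3, 0)


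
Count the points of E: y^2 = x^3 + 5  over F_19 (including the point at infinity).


For each x in F_19, count y with y^2 = x^3 + 0 x + 5 mod 19:
  x = 0: RHS = 5, y in [9, 10]  -> 2 point(s)
  x = 1: RHS = 6, y in [5, 14]  -> 2 point(s)
  x = 5: RHS = 16, y in [4, 15]  -> 2 point(s)
  x = 7: RHS = 6, y in [5, 14]  -> 2 point(s)
  x = 8: RHS = 4, y in [2, 17]  -> 2 point(s)
  x = 10: RHS = 17, y in [6, 13]  -> 2 point(s)
  x = 11: RHS = 6, y in [5, 14]  -> 2 point(s)
  x = 12: RHS = 4, y in [2, 17]  -> 2 point(s)
  x = 13: RHS = 17, y in [6, 13]  -> 2 point(s)
  x = 15: RHS = 17, y in [6, 13]  -> 2 point(s)
  x = 16: RHS = 16, y in [4, 15]  -> 2 point(s)
  x = 17: RHS = 16, y in [4, 15]  -> 2 point(s)
  x = 18: RHS = 4, y in [2, 17]  -> 2 point(s)
Affine points: 26. Add the point at infinity: total = 27.

#E(F_19) = 27


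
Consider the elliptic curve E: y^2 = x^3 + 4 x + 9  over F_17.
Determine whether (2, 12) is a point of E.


Check whether y^2 = x^3 + 4 x + 9 (mod 17) for (x, y) = (2, 12).
LHS: y^2 = 12^2 mod 17 = 8
RHS: x^3 + 4 x + 9 = 2^3 + 4*2 + 9 mod 17 = 8
LHS = RHS

Yes, on the curve


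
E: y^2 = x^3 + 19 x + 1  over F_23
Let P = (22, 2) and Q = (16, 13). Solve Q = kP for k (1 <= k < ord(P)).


Enumerate multiples of P until we hit Q = (16, 13):
  1P = (22, 2)
  2P = (15, 2)
  3P = (9, 21)
  4P = (17, 19)
  5P = (2, 22)
  6P = (0, 22)
  7P = (10, 8)
  8P = (20, 20)
  9P = (16, 13)
Match found at i = 9.

k = 9


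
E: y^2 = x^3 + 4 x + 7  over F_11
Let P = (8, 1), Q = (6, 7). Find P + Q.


P != Q, so use the chord formula.
s = (y2 - y1) / (x2 - x1) = (6) / (9) mod 11 = 8
x3 = s^2 - x1 - x2 mod 11 = 8^2 - 8 - 6 = 6
y3 = s (x1 - x3) - y1 mod 11 = 8 * (8 - 6) - 1 = 4

P + Q = (6, 4)


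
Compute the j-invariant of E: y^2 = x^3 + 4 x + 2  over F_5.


Delta = -16(4 a^3 + 27 b^2) mod 5 = 1
-1728 * (4 a)^3 = -1728 * (4*4)^3 mod 5 = 2
j = 2 * 1^(-1) mod 5 = 2

j = 2 (mod 5)


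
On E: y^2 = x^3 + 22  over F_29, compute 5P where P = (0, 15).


k = 5 = 101_2 (binary, LSB first: 101)
Double-and-add from P = (0, 15):
  bit 0 = 1: acc = O + (0, 15) = (0, 15)
  bit 1 = 0: acc unchanged = (0, 15)
  bit 2 = 1: acc = (0, 15) + (0, 15) = (0, 14)

5P = (0, 14)


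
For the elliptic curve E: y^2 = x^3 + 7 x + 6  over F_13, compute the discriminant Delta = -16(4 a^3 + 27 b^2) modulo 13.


4 a^3 + 27 b^2 = 4*7^3 + 27*6^2 = 1372 + 972 = 2344
Delta = -16 * (2344) = -37504
Delta mod 13 = 1

Delta = 1 (mod 13)


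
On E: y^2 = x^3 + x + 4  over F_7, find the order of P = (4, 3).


Compute successive multiples of P until we hit O:
  1P = (4, 3)
  2P = (6, 4)
  3P = (6, 3)
  4P = (4, 4)
  5P = O

ord(P) = 5


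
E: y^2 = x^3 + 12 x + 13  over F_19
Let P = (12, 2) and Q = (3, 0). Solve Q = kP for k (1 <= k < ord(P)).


Enumerate multiples of P until we hit Q = (3, 0):
  1P = (12, 2)
  2P = (4, 12)
  3P = (1, 8)
  4P = (3, 0)
Match found at i = 4.

k = 4


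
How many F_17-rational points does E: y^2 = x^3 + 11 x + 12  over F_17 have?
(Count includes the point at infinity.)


For each x in F_17, count y with y^2 = x^3 + 11 x + 12 mod 17:
  x = 2: RHS = 8, y in [5, 12]  -> 2 point(s)
  x = 3: RHS = 4, y in [2, 15]  -> 2 point(s)
  x = 4: RHS = 1, y in [1, 16]  -> 2 point(s)
  x = 8: RHS = 0, y in [0]  -> 1 point(s)
  x = 10: RHS = 0, y in [0]  -> 1 point(s)
  x = 11: RHS = 2, y in [6, 11]  -> 2 point(s)
  x = 12: RHS = 2, y in [6, 11]  -> 2 point(s)
  x = 15: RHS = 16, y in [4, 13]  -> 2 point(s)
  x = 16: RHS = 0, y in [0]  -> 1 point(s)
Affine points: 15. Add the point at infinity: total = 16.

#E(F_17) = 16


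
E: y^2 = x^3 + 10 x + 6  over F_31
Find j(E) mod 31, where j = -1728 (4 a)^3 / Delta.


Delta = -16(4 a^3 + 27 b^2) mod 31 = 25
-1728 * (4 a)^3 = -1728 * (4*10)^3 mod 31 = 4
j = 4 * 25^(-1) mod 31 = 20

j = 20 (mod 31)


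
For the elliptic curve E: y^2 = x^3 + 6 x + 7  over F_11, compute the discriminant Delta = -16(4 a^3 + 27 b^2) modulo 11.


4 a^3 + 27 b^2 = 4*6^3 + 27*7^2 = 864 + 1323 = 2187
Delta = -16 * (2187) = -34992
Delta mod 11 = 10

Delta = 10 (mod 11)


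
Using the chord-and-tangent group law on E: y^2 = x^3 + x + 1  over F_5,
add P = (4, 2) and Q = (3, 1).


P != Q, so use the chord formula.
s = (y2 - y1) / (x2 - x1) = (4) / (4) mod 5 = 1
x3 = s^2 - x1 - x2 mod 5 = 1^2 - 4 - 3 = 4
y3 = s (x1 - x3) - y1 mod 5 = 1 * (4 - 4) - 2 = 3

P + Q = (4, 3)


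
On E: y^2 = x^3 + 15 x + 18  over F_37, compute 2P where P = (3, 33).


Doubling: s = (3 x1^2 + a) / (2 y1)
s = (3*3^2 + 15) / (2*33) mod 37 = 4
x3 = s^2 - 2 x1 mod 37 = 4^2 - 2*3 = 10
y3 = s (x1 - x3) - y1 mod 37 = 4 * (3 - 10) - 33 = 13

2P = (10, 13)


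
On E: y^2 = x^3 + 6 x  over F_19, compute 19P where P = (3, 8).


k = 19 = 10011_2 (binary, LSB first: 11001)
Double-and-add from P = (3, 8):
  bit 0 = 1: acc = O + (3, 8) = (3, 8)
  bit 1 = 1: acc = (3, 8) + (1, 8) = (15, 11)
  bit 2 = 0: acc unchanged = (15, 11)
  bit 3 = 0: acc unchanged = (15, 11)
  bit 4 = 1: acc = (15, 11) + (7, 9) = (3, 11)

19P = (3, 11)


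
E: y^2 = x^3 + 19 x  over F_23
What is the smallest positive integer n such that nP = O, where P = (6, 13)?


Compute successive multiples of P until we hit O:
  1P = (6, 13)
  2P = (4, 18)
  3P = (2, 0)
  4P = (4, 5)
  5P = (6, 10)
  6P = O

ord(P) = 6


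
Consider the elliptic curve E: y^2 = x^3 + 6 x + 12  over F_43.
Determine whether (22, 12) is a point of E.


Check whether y^2 = x^3 + 6 x + 12 (mod 43) for (x, y) = (22, 12).
LHS: y^2 = 12^2 mod 43 = 15
RHS: x^3 + 6 x + 12 = 22^3 + 6*22 + 12 mod 43 = 42
LHS != RHS

No, not on the curve


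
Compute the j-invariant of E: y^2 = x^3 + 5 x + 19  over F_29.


Delta = -16(4 a^3 + 27 b^2) mod 29 = 14
-1728 * (4 a)^3 = -1728 * (4*5)^3 mod 29 = 10
j = 10 * 14^(-1) mod 29 = 9

j = 9 (mod 29)


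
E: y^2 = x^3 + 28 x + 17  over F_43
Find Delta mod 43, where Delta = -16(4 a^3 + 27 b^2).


4 a^3 + 27 b^2 = 4*28^3 + 27*17^2 = 87808 + 7803 = 95611
Delta = -16 * (95611) = -1529776
Delta mod 43 = 35

Delta = 35 (mod 43)


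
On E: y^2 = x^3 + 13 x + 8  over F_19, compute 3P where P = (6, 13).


k = 3 = 11_2 (binary, LSB first: 11)
Double-and-add from P = (6, 13):
  bit 0 = 1: acc = O + (6, 13) = (6, 13)
  bit 1 = 1: acc = (6, 13) + (8, 4) = (11, 0)

3P = (11, 0)


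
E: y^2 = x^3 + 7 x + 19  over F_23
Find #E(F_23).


For each x in F_23, count y with y^2 = x^3 + 7 x + 19 mod 23:
  x = 1: RHS = 4, y in [2, 21]  -> 2 point(s)
  x = 2: RHS = 18, y in [8, 15]  -> 2 point(s)
  x = 5: RHS = 18, y in [8, 15]  -> 2 point(s)
  x = 6: RHS = 1, y in [1, 22]  -> 2 point(s)
  x = 8: RHS = 12, y in [9, 14]  -> 2 point(s)
  x = 9: RHS = 6, y in [11, 12]  -> 2 point(s)
  x = 10: RHS = 8, y in [10, 13]  -> 2 point(s)
  x = 11: RHS = 1, y in [1, 22]  -> 2 point(s)
  x = 14: RHS = 9, y in [3, 20]  -> 2 point(s)
  x = 15: RHS = 3, y in [7, 16]  -> 2 point(s)
  x = 16: RHS = 18, y in [8, 15]  -> 2 point(s)
Affine points: 22. Add the point at infinity: total = 23.

#E(F_23) = 23


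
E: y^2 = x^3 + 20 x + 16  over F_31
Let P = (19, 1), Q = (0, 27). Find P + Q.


P != Q, so use the chord formula.
s = (y2 - y1) / (x2 - x1) = (26) / (12) mod 31 = 28
x3 = s^2 - x1 - x2 mod 31 = 28^2 - 19 - 0 = 21
y3 = s (x1 - x3) - y1 mod 31 = 28 * (19 - 21) - 1 = 5

P + Q = (21, 5)


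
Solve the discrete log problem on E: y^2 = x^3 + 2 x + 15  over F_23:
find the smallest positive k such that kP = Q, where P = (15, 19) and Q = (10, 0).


Enumerate multiples of P until we hit Q = (10, 0):
  1P = (15, 19)
  2P = (19, 9)
  3P = (1, 15)
  4P = (16, 7)
  5P = (21, 7)
  6P = (14, 2)
  7P = (7, 2)
  8P = (3, 18)
  9P = (9, 16)
  10P = (5, 9)
  11P = (4, 15)
  12P = (22, 14)
  13P = (2, 21)
  14P = (18, 8)
  15P = (6, 17)
  16P = (10, 0)
Match found at i = 16.

k = 16


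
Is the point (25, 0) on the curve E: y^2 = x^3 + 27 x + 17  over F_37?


Check whether y^2 = x^3 + 27 x + 17 (mod 37) for (x, y) = (25, 0).
LHS: y^2 = 0^2 mod 37 = 0
RHS: x^3 + 27 x + 17 = 25^3 + 27*25 + 17 mod 37 = 0
LHS = RHS

Yes, on the curve


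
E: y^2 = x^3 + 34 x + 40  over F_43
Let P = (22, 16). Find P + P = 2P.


Doubling: s = (3 x1^2 + a) / (2 y1)
s = (3*22^2 + 34) / (2*16) mod 43 = 33
x3 = s^2 - 2 x1 mod 43 = 33^2 - 2*22 = 13
y3 = s (x1 - x3) - y1 mod 43 = 33 * (22 - 13) - 16 = 23

2P = (13, 23)


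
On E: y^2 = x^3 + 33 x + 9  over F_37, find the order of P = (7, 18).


Compute successive multiples of P until we hit O:
  1P = (7, 18)
  2P = (11, 36)
  3P = (30, 8)
  4P = (36, 30)
  5P = (24, 26)
  6P = (18, 16)
  7P = (5, 22)
  8P = (29, 26)
  ... (continuing to 41P)
  41P = O

ord(P) = 41


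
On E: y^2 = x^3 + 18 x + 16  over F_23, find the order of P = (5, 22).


Compute successive multiples of P until we hit O:
  1P = (5, 22)
  2P = (19, 8)
  3P = (0, 19)
  4P = (11, 2)
  5P = (13, 20)
  6P = (18, 10)
  7P = (18, 13)
  8P = (13, 3)
  ... (continuing to 13P)
  13P = O

ord(P) = 13


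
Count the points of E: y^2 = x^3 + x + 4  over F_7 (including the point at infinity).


For each x in F_7, count y with y^2 = x^3 + 1 x + 4 mod 7:
  x = 0: RHS = 4, y in [2, 5]  -> 2 point(s)
  x = 2: RHS = 0, y in [0]  -> 1 point(s)
  x = 4: RHS = 2, y in [3, 4]  -> 2 point(s)
  x = 5: RHS = 1, y in [1, 6]  -> 2 point(s)
  x = 6: RHS = 2, y in [3, 4]  -> 2 point(s)
Affine points: 9. Add the point at infinity: total = 10.

#E(F_7) = 10


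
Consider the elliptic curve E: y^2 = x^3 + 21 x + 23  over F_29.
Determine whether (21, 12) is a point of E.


Check whether y^2 = x^3 + 21 x + 23 (mod 29) for (x, y) = (21, 12).
LHS: y^2 = 12^2 mod 29 = 28
RHS: x^3 + 21 x + 23 = 21^3 + 21*21 + 23 mod 29 = 10
LHS != RHS

No, not on the curve


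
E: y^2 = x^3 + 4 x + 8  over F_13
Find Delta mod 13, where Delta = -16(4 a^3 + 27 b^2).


4 a^3 + 27 b^2 = 4*4^3 + 27*8^2 = 256 + 1728 = 1984
Delta = -16 * (1984) = -31744
Delta mod 13 = 2

Delta = 2 (mod 13)
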